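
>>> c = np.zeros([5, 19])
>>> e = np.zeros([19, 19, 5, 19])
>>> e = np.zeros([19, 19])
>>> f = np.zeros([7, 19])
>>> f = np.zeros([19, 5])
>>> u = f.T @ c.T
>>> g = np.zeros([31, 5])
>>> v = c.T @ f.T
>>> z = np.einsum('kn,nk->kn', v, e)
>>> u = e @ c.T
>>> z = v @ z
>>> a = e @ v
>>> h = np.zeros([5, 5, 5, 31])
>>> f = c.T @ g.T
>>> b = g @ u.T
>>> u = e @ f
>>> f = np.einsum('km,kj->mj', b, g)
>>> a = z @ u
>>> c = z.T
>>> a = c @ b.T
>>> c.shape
(19, 19)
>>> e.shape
(19, 19)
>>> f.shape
(19, 5)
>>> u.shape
(19, 31)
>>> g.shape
(31, 5)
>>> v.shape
(19, 19)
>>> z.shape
(19, 19)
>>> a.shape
(19, 31)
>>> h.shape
(5, 5, 5, 31)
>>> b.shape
(31, 19)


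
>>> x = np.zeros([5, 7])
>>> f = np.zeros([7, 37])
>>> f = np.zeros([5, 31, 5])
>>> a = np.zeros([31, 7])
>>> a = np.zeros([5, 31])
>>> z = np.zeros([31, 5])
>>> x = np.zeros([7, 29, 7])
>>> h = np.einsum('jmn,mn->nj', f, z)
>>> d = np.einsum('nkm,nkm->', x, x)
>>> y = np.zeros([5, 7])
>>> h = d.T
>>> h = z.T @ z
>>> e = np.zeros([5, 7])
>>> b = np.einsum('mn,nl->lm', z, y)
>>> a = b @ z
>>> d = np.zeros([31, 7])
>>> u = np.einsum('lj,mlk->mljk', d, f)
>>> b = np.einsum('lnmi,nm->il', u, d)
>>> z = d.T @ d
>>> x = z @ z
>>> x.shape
(7, 7)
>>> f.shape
(5, 31, 5)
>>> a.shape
(7, 5)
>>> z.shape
(7, 7)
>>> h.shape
(5, 5)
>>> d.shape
(31, 7)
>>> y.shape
(5, 7)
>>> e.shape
(5, 7)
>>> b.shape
(5, 5)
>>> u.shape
(5, 31, 7, 5)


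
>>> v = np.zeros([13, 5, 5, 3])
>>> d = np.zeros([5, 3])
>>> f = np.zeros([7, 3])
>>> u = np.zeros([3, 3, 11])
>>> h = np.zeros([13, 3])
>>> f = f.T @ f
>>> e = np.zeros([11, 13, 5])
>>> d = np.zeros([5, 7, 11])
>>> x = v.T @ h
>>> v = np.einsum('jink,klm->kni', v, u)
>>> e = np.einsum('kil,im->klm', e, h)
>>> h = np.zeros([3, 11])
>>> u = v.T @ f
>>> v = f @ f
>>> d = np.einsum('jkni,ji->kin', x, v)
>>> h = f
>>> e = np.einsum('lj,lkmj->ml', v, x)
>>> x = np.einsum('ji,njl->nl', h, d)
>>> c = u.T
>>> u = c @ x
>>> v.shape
(3, 3)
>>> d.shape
(5, 3, 5)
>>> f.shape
(3, 3)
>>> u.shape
(3, 5, 5)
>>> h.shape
(3, 3)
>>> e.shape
(5, 3)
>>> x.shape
(5, 5)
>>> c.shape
(3, 5, 5)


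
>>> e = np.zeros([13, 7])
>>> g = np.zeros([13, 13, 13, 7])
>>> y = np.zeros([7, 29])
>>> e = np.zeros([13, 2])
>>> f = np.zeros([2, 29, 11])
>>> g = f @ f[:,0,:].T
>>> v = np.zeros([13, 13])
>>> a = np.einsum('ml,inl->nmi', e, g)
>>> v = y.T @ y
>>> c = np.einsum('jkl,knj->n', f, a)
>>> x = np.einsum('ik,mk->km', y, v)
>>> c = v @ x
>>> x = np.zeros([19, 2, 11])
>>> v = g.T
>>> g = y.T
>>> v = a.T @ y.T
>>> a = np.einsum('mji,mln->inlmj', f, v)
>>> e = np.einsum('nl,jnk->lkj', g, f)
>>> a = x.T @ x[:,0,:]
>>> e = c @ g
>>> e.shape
(29, 7)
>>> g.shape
(29, 7)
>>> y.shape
(7, 29)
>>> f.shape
(2, 29, 11)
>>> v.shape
(2, 13, 7)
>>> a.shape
(11, 2, 11)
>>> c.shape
(29, 29)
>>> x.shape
(19, 2, 11)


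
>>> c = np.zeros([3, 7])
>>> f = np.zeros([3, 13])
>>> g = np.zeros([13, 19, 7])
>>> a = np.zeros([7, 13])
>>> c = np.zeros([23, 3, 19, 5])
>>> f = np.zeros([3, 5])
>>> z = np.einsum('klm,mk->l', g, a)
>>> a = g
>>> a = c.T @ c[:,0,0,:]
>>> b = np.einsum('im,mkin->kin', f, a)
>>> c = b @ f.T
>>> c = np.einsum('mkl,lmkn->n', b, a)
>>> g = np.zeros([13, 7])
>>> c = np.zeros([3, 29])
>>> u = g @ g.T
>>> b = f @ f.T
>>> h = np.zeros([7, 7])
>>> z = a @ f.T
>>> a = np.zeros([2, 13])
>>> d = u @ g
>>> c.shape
(3, 29)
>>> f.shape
(3, 5)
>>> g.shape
(13, 7)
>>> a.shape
(2, 13)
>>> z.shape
(5, 19, 3, 3)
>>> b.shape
(3, 3)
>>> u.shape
(13, 13)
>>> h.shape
(7, 7)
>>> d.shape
(13, 7)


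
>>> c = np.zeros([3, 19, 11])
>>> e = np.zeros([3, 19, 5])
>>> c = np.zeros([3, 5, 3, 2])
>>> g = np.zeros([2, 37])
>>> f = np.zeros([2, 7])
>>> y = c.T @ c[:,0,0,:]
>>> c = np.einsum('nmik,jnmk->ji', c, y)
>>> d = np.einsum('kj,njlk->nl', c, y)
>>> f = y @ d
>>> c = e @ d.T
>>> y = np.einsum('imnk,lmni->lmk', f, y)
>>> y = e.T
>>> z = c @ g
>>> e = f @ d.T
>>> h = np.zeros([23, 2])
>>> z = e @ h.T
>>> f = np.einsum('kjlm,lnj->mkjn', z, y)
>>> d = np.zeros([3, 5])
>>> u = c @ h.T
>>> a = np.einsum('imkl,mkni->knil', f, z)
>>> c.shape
(3, 19, 2)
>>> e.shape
(2, 3, 5, 2)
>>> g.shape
(2, 37)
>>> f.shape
(23, 2, 3, 19)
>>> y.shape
(5, 19, 3)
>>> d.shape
(3, 5)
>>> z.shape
(2, 3, 5, 23)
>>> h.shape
(23, 2)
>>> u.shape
(3, 19, 23)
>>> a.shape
(3, 5, 23, 19)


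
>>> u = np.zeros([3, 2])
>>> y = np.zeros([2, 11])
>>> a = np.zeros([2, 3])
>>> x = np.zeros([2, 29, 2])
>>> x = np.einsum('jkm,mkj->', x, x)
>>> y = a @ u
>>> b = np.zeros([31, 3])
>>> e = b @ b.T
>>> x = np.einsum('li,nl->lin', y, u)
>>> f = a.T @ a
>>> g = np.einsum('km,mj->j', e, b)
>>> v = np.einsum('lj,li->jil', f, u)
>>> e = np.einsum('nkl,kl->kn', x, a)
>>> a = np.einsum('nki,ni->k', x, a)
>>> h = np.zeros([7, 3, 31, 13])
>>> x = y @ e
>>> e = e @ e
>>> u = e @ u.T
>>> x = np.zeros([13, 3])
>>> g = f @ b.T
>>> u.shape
(2, 3)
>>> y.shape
(2, 2)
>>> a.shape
(2,)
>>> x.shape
(13, 3)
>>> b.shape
(31, 3)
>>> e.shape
(2, 2)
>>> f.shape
(3, 3)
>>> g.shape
(3, 31)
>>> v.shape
(3, 2, 3)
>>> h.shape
(7, 3, 31, 13)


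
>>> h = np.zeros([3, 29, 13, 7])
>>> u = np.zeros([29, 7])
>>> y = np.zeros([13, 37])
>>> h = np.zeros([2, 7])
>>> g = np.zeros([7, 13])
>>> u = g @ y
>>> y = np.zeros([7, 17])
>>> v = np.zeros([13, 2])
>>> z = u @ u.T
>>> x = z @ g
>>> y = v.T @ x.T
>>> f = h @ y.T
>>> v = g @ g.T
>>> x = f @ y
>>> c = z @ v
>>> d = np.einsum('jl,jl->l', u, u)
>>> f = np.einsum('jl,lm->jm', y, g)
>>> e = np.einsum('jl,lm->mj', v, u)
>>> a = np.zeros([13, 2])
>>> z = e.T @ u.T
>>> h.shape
(2, 7)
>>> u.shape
(7, 37)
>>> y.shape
(2, 7)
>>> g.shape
(7, 13)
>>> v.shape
(7, 7)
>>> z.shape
(7, 7)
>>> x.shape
(2, 7)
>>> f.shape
(2, 13)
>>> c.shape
(7, 7)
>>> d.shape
(37,)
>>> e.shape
(37, 7)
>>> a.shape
(13, 2)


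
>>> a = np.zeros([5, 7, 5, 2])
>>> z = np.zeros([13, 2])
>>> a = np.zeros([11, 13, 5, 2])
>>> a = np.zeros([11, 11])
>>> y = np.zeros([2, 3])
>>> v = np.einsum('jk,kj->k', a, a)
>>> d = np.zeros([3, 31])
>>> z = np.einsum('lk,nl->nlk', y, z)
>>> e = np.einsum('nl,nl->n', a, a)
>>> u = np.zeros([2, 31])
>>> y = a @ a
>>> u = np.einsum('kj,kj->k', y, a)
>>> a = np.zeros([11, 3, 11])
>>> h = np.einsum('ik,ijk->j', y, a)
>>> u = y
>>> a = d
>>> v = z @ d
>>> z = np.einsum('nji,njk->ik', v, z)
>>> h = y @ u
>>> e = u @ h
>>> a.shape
(3, 31)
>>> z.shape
(31, 3)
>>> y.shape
(11, 11)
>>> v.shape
(13, 2, 31)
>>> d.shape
(3, 31)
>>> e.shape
(11, 11)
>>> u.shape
(11, 11)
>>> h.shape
(11, 11)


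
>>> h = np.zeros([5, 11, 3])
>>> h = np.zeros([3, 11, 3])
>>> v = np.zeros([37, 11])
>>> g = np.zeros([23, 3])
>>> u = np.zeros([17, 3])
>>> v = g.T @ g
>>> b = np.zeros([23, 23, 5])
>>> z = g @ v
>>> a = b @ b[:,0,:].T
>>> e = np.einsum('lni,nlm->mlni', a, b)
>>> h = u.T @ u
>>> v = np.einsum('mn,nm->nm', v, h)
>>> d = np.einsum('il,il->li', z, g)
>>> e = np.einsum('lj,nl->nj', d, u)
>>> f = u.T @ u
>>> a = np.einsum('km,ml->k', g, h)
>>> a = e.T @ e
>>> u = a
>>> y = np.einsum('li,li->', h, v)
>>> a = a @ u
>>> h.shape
(3, 3)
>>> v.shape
(3, 3)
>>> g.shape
(23, 3)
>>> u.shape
(23, 23)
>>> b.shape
(23, 23, 5)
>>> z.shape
(23, 3)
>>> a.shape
(23, 23)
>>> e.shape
(17, 23)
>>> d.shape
(3, 23)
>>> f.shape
(3, 3)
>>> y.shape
()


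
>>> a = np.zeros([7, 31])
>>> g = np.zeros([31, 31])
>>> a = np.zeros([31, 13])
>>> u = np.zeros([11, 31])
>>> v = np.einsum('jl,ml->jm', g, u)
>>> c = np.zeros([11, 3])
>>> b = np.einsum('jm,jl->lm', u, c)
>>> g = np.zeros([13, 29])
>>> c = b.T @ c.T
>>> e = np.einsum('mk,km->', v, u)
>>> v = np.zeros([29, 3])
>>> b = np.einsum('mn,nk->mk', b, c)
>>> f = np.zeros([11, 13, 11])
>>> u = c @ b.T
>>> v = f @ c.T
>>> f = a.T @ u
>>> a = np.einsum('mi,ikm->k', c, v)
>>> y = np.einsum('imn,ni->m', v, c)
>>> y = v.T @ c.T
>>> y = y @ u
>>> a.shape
(13,)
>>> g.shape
(13, 29)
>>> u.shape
(31, 3)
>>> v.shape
(11, 13, 31)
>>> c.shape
(31, 11)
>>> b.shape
(3, 11)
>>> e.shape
()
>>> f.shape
(13, 3)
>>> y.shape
(31, 13, 3)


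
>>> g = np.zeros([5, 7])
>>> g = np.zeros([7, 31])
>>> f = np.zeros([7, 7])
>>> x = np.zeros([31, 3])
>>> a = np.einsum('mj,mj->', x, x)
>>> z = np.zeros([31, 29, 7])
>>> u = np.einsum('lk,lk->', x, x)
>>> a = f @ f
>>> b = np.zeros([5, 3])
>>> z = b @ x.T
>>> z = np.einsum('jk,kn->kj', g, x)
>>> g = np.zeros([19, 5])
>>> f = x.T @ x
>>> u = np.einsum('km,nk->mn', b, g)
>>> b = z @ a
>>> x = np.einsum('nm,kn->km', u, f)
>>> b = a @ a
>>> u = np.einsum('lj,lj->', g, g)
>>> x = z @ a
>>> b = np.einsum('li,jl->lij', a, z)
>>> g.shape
(19, 5)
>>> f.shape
(3, 3)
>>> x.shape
(31, 7)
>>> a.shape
(7, 7)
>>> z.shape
(31, 7)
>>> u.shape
()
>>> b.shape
(7, 7, 31)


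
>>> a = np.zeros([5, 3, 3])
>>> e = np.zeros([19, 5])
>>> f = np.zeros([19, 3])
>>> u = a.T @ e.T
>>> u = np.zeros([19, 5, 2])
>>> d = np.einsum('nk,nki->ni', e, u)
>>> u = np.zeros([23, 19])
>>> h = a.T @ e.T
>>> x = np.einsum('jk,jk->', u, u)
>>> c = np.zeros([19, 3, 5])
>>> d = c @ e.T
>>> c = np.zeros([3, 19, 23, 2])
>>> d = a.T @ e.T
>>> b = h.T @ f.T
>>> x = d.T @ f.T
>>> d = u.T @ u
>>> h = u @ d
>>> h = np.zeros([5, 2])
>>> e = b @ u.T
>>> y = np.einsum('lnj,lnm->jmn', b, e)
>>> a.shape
(5, 3, 3)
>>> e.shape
(19, 3, 23)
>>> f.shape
(19, 3)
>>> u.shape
(23, 19)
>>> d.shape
(19, 19)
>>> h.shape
(5, 2)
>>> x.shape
(19, 3, 19)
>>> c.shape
(3, 19, 23, 2)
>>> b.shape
(19, 3, 19)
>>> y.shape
(19, 23, 3)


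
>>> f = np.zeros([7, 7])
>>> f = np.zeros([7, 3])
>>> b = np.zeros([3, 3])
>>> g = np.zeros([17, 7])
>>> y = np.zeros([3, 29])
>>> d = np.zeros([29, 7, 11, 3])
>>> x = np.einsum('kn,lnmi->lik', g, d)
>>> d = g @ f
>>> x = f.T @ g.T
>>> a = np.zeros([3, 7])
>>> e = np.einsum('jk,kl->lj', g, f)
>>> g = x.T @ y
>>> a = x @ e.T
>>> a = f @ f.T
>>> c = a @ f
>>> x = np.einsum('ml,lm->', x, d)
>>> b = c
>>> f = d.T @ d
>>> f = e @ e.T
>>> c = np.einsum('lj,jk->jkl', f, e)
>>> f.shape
(3, 3)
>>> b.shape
(7, 3)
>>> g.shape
(17, 29)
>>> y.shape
(3, 29)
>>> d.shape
(17, 3)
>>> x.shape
()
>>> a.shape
(7, 7)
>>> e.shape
(3, 17)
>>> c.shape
(3, 17, 3)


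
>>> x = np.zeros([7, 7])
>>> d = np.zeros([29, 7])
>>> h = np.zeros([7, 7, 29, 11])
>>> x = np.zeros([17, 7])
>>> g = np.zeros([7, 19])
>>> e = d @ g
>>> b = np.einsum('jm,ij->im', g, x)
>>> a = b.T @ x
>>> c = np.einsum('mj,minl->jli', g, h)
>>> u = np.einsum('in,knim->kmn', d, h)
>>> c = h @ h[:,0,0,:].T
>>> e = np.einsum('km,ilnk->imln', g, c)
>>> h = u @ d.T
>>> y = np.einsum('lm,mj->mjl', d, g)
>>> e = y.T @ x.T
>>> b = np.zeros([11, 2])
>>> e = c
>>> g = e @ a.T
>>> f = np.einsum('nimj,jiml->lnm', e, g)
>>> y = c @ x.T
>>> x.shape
(17, 7)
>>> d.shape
(29, 7)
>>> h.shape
(7, 11, 29)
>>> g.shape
(7, 7, 29, 19)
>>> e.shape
(7, 7, 29, 7)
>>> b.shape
(11, 2)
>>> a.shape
(19, 7)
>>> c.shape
(7, 7, 29, 7)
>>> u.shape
(7, 11, 7)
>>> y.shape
(7, 7, 29, 17)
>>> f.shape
(19, 7, 29)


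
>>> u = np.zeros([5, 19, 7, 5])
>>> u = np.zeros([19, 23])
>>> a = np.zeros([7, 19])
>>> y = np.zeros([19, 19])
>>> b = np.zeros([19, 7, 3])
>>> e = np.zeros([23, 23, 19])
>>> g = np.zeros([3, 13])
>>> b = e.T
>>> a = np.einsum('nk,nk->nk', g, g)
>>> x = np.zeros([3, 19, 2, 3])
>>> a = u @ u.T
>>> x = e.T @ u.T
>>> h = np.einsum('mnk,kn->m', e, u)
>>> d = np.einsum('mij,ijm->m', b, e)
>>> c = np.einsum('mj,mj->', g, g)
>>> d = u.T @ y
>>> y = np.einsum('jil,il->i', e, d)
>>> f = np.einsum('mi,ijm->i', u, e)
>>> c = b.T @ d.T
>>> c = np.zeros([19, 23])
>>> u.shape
(19, 23)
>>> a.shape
(19, 19)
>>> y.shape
(23,)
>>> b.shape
(19, 23, 23)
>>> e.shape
(23, 23, 19)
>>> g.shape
(3, 13)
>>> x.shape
(19, 23, 19)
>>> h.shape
(23,)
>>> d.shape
(23, 19)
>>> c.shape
(19, 23)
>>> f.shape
(23,)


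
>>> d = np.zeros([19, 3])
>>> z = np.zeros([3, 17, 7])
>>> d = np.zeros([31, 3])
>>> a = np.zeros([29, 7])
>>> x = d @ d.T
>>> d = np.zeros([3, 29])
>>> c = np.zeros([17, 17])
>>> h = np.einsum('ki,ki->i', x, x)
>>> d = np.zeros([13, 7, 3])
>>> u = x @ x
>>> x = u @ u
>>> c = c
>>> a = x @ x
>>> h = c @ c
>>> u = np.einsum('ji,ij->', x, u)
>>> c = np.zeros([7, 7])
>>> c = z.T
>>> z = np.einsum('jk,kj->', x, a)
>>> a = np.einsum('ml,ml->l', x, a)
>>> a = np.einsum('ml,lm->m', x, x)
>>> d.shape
(13, 7, 3)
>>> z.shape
()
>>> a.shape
(31,)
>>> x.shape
(31, 31)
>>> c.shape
(7, 17, 3)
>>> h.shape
(17, 17)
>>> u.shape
()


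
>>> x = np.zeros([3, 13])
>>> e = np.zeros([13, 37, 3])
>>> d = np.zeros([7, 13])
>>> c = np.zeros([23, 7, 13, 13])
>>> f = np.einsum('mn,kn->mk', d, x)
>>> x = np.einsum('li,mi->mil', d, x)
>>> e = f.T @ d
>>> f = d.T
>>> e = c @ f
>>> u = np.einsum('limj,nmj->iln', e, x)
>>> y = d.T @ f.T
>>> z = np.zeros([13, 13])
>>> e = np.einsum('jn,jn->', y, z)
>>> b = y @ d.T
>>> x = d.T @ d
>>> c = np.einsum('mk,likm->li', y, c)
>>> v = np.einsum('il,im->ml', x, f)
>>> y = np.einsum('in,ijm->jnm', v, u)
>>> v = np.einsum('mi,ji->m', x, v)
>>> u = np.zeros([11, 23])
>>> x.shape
(13, 13)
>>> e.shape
()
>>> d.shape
(7, 13)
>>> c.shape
(23, 7)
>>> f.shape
(13, 7)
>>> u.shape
(11, 23)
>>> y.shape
(23, 13, 3)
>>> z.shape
(13, 13)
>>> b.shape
(13, 7)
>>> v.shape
(13,)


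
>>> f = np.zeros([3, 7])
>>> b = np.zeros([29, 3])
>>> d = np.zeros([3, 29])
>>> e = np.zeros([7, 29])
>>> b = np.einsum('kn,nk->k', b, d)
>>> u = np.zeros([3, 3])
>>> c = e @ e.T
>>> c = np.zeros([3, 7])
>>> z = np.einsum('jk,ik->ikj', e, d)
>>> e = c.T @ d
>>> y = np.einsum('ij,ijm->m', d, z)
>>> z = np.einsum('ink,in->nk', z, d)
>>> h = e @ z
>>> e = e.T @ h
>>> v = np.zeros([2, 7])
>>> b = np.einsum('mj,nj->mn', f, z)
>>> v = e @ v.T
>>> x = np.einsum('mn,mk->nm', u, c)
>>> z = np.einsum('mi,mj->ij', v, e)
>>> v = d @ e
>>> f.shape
(3, 7)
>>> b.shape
(3, 29)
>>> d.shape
(3, 29)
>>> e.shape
(29, 7)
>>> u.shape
(3, 3)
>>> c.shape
(3, 7)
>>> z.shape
(2, 7)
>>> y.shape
(7,)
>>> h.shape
(7, 7)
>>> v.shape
(3, 7)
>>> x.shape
(3, 3)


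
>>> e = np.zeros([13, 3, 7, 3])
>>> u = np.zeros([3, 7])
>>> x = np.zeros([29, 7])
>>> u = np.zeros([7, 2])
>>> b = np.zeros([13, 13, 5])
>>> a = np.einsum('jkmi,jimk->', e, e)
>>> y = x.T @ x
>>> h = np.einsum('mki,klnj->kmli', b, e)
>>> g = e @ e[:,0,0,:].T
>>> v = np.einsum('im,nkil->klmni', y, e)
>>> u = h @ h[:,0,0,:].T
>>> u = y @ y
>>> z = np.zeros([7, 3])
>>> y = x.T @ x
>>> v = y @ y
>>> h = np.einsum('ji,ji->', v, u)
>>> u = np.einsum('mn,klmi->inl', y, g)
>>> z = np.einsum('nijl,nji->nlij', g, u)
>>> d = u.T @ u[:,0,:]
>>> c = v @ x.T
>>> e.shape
(13, 3, 7, 3)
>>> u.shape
(13, 7, 3)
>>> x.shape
(29, 7)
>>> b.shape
(13, 13, 5)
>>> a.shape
()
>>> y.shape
(7, 7)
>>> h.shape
()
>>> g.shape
(13, 3, 7, 13)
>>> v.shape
(7, 7)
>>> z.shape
(13, 13, 3, 7)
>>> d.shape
(3, 7, 3)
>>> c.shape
(7, 29)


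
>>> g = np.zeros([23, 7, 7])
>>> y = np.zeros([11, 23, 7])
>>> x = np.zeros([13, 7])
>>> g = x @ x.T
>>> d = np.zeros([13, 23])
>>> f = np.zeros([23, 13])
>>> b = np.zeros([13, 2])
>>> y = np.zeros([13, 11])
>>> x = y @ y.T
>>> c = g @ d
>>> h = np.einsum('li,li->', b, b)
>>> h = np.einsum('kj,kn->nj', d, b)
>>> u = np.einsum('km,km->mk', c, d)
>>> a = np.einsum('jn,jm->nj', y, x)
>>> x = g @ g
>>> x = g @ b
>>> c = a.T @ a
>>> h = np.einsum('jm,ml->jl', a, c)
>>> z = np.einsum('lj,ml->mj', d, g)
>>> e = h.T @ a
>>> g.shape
(13, 13)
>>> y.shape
(13, 11)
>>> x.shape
(13, 2)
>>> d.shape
(13, 23)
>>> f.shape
(23, 13)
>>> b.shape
(13, 2)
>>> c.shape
(13, 13)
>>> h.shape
(11, 13)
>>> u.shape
(23, 13)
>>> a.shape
(11, 13)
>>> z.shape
(13, 23)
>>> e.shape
(13, 13)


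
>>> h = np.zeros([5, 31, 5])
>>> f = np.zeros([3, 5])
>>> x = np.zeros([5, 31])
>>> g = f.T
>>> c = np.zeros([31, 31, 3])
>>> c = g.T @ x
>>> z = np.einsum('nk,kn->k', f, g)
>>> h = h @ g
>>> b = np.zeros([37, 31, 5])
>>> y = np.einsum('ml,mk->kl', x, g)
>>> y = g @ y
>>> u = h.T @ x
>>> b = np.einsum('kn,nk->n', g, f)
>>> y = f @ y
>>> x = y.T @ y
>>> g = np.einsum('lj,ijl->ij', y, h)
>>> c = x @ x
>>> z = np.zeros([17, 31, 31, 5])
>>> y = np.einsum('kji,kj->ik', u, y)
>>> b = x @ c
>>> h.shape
(5, 31, 3)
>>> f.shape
(3, 5)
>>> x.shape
(31, 31)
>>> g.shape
(5, 31)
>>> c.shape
(31, 31)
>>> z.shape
(17, 31, 31, 5)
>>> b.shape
(31, 31)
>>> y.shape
(31, 3)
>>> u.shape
(3, 31, 31)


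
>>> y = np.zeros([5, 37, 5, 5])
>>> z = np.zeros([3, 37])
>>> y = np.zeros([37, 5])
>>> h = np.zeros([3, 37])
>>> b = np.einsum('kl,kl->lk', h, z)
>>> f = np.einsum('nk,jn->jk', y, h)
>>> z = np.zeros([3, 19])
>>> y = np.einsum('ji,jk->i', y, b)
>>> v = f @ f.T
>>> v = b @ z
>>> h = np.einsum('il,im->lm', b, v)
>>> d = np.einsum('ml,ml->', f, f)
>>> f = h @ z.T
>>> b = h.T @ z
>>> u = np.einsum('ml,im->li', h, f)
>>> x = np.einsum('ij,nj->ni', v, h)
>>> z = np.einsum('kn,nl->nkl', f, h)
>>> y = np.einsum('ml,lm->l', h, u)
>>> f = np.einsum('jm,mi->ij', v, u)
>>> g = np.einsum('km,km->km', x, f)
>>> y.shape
(19,)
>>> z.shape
(3, 3, 19)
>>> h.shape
(3, 19)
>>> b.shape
(19, 19)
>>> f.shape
(3, 37)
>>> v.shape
(37, 19)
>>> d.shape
()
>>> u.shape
(19, 3)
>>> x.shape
(3, 37)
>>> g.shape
(3, 37)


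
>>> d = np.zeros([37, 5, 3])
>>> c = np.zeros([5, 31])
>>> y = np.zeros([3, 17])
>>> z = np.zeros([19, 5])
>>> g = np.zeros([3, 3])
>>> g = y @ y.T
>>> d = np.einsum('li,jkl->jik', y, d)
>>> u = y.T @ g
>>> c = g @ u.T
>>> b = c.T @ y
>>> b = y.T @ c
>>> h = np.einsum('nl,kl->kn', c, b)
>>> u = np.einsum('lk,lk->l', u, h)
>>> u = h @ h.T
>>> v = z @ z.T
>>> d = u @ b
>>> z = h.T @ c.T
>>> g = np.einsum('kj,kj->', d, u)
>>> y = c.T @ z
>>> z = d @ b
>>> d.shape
(17, 17)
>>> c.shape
(3, 17)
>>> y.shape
(17, 3)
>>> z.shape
(17, 17)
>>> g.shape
()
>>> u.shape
(17, 17)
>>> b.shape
(17, 17)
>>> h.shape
(17, 3)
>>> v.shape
(19, 19)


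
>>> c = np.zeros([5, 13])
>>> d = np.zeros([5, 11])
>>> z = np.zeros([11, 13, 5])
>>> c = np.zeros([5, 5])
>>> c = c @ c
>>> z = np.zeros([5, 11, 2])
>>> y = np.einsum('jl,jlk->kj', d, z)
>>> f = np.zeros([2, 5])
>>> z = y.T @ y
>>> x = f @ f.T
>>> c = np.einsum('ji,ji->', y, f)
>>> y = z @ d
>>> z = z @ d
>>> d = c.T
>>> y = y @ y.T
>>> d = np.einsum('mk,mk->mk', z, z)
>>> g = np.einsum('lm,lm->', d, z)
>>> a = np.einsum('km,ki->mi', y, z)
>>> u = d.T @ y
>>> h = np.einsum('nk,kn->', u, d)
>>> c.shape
()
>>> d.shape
(5, 11)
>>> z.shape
(5, 11)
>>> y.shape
(5, 5)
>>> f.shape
(2, 5)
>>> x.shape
(2, 2)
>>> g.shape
()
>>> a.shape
(5, 11)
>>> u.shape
(11, 5)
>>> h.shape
()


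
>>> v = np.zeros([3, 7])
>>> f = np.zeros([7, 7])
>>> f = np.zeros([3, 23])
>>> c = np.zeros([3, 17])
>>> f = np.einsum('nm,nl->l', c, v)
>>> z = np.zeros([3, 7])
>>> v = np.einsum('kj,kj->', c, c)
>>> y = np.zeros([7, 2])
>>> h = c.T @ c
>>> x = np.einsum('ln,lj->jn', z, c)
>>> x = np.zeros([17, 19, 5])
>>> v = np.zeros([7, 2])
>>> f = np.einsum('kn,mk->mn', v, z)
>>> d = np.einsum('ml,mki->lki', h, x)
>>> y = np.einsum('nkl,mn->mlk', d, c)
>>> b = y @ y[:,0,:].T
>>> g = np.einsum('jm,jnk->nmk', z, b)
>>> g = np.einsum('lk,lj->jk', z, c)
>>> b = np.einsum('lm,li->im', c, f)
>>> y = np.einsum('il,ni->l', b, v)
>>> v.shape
(7, 2)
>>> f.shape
(3, 2)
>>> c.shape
(3, 17)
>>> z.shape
(3, 7)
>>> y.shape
(17,)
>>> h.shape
(17, 17)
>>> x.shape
(17, 19, 5)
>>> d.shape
(17, 19, 5)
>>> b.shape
(2, 17)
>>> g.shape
(17, 7)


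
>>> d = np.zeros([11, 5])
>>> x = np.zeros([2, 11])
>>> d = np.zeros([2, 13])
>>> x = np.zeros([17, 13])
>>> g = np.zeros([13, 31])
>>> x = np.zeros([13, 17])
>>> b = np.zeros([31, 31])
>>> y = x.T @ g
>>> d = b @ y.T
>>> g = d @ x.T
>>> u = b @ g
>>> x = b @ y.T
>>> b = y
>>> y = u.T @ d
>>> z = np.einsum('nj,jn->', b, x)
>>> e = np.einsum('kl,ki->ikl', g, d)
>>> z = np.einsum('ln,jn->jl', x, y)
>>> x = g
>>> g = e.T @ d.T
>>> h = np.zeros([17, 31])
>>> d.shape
(31, 17)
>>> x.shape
(31, 13)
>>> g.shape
(13, 31, 31)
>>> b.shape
(17, 31)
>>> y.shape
(13, 17)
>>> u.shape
(31, 13)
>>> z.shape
(13, 31)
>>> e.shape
(17, 31, 13)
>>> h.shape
(17, 31)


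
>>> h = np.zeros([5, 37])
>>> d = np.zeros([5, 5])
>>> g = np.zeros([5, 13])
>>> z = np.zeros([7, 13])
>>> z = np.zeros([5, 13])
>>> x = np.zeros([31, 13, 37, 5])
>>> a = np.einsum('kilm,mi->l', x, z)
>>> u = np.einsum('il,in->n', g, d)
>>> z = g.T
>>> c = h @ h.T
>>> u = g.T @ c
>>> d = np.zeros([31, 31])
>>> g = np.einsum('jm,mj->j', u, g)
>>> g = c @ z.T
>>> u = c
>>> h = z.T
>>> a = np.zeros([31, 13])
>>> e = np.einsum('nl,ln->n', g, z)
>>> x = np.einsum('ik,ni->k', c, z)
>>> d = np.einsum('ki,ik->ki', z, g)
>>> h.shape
(5, 13)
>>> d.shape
(13, 5)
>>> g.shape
(5, 13)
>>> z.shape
(13, 5)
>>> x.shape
(5,)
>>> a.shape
(31, 13)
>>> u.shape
(5, 5)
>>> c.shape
(5, 5)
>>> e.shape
(5,)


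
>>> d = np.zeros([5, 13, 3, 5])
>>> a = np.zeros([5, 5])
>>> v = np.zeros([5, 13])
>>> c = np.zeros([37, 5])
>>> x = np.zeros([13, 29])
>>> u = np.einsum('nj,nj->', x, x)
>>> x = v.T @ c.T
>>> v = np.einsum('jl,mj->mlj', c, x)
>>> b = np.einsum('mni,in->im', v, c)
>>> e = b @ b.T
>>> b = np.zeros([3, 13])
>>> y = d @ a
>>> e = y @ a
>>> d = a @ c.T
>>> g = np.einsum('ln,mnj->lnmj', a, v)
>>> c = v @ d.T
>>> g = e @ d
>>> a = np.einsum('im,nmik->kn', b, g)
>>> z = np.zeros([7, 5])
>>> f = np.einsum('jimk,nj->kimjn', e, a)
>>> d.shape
(5, 37)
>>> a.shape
(37, 5)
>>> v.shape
(13, 5, 37)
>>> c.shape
(13, 5, 5)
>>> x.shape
(13, 37)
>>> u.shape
()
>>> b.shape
(3, 13)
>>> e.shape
(5, 13, 3, 5)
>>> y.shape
(5, 13, 3, 5)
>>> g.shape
(5, 13, 3, 37)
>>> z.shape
(7, 5)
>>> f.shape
(5, 13, 3, 5, 37)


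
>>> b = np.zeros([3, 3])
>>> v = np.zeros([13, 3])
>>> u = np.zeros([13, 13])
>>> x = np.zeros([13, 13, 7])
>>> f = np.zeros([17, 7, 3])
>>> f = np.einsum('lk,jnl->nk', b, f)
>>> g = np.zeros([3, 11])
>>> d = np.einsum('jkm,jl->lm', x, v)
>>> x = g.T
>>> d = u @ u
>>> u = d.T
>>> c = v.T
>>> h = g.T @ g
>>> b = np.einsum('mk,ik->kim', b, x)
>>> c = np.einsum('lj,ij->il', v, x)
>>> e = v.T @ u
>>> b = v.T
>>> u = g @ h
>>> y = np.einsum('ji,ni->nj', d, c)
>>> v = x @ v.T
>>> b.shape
(3, 13)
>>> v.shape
(11, 13)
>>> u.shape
(3, 11)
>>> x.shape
(11, 3)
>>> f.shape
(7, 3)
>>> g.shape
(3, 11)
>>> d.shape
(13, 13)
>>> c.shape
(11, 13)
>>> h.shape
(11, 11)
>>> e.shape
(3, 13)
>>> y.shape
(11, 13)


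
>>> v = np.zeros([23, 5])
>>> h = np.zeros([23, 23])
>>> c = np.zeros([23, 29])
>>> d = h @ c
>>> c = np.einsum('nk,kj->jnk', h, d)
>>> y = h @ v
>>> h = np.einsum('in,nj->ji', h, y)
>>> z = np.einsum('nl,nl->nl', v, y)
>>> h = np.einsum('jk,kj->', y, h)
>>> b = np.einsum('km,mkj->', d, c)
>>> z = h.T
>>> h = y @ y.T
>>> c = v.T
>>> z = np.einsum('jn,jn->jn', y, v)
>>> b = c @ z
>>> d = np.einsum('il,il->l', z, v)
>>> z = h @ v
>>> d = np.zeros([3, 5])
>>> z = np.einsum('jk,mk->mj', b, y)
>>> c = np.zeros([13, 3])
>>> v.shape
(23, 5)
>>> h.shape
(23, 23)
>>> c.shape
(13, 3)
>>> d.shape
(3, 5)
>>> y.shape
(23, 5)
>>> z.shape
(23, 5)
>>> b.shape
(5, 5)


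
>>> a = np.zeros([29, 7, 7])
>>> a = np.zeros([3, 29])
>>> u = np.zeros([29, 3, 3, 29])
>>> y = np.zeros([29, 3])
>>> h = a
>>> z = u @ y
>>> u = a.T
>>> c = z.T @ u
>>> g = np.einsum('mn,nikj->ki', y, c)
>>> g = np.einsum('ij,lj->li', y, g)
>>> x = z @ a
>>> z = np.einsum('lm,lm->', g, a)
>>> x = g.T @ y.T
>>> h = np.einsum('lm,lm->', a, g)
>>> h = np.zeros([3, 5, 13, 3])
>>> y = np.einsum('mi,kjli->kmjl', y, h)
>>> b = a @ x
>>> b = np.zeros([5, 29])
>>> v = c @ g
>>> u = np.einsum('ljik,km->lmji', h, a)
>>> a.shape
(3, 29)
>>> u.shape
(3, 29, 5, 13)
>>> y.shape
(3, 29, 5, 13)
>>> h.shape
(3, 5, 13, 3)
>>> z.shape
()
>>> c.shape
(3, 3, 3, 3)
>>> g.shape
(3, 29)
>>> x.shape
(29, 29)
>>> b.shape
(5, 29)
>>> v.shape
(3, 3, 3, 29)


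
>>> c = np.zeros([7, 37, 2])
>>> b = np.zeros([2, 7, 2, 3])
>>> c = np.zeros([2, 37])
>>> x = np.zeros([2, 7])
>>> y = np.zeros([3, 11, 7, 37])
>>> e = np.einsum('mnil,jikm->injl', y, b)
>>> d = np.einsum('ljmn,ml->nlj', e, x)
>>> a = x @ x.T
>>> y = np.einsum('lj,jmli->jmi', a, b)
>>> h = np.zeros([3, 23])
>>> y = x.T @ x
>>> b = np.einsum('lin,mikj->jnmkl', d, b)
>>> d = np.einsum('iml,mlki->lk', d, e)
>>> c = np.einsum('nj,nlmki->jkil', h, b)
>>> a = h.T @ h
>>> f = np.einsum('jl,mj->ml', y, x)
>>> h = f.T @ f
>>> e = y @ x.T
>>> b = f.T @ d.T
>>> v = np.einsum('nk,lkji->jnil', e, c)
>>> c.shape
(23, 2, 37, 11)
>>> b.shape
(7, 11)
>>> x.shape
(2, 7)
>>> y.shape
(7, 7)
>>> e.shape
(7, 2)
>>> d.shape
(11, 2)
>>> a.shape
(23, 23)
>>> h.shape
(7, 7)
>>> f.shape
(2, 7)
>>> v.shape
(37, 7, 11, 23)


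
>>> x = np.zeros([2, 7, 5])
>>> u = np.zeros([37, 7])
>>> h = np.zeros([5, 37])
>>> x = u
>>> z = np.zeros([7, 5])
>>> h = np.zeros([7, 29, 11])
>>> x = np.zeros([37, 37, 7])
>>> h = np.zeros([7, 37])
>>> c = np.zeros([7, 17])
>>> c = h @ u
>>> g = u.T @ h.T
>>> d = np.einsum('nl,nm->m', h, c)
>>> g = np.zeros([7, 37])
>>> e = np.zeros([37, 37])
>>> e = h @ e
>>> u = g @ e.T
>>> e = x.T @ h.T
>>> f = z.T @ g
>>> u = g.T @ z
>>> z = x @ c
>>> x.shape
(37, 37, 7)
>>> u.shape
(37, 5)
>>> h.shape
(7, 37)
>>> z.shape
(37, 37, 7)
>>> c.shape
(7, 7)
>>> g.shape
(7, 37)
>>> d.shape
(7,)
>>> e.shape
(7, 37, 7)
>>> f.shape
(5, 37)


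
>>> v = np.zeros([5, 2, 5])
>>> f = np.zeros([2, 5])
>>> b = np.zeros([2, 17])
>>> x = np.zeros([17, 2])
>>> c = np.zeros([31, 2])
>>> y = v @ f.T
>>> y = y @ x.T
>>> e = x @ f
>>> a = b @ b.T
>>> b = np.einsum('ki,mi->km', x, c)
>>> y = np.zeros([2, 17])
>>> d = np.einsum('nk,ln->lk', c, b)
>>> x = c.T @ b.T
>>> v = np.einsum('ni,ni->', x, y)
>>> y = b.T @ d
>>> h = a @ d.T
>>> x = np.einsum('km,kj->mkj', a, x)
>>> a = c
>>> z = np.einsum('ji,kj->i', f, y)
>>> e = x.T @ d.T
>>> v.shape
()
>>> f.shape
(2, 5)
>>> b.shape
(17, 31)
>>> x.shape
(2, 2, 17)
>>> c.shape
(31, 2)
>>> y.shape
(31, 2)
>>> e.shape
(17, 2, 17)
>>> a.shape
(31, 2)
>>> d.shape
(17, 2)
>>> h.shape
(2, 17)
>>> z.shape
(5,)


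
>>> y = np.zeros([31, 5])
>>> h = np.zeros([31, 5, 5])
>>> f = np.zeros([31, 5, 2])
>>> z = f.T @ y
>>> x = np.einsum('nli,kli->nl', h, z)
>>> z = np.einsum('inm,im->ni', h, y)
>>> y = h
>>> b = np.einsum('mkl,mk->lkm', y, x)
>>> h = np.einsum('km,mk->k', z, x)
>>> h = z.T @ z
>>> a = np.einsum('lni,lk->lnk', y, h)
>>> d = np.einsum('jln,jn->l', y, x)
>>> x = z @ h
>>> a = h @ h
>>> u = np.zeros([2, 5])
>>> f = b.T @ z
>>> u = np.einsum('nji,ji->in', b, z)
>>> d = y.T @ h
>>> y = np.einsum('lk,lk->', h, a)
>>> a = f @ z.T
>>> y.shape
()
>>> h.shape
(31, 31)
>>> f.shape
(31, 5, 31)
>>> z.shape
(5, 31)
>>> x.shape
(5, 31)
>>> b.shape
(5, 5, 31)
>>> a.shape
(31, 5, 5)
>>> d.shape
(5, 5, 31)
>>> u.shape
(31, 5)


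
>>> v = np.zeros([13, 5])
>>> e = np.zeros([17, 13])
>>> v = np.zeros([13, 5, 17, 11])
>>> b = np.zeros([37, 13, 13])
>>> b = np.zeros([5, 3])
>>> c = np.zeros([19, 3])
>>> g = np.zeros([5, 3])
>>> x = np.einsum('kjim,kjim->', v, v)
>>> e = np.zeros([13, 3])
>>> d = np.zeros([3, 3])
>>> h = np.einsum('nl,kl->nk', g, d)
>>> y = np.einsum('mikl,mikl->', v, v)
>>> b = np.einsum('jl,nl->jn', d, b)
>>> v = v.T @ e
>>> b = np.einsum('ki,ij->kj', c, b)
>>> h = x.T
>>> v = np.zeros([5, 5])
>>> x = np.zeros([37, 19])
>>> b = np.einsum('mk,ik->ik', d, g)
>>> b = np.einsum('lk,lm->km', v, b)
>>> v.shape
(5, 5)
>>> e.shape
(13, 3)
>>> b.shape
(5, 3)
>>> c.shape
(19, 3)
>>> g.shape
(5, 3)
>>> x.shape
(37, 19)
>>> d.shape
(3, 3)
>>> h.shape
()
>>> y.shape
()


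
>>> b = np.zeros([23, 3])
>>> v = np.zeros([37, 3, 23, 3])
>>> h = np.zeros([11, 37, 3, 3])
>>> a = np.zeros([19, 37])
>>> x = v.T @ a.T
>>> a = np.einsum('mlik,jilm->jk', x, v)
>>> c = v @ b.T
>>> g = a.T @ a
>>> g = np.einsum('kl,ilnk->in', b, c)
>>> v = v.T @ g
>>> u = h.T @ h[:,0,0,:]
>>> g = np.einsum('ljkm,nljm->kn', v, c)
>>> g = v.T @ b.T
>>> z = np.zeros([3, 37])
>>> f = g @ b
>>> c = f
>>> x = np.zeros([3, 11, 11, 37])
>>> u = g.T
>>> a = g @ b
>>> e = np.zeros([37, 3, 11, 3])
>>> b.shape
(23, 3)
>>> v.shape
(3, 23, 3, 23)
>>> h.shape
(11, 37, 3, 3)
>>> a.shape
(23, 3, 23, 3)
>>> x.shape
(3, 11, 11, 37)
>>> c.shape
(23, 3, 23, 3)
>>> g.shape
(23, 3, 23, 23)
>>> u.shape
(23, 23, 3, 23)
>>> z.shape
(3, 37)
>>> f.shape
(23, 3, 23, 3)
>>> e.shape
(37, 3, 11, 3)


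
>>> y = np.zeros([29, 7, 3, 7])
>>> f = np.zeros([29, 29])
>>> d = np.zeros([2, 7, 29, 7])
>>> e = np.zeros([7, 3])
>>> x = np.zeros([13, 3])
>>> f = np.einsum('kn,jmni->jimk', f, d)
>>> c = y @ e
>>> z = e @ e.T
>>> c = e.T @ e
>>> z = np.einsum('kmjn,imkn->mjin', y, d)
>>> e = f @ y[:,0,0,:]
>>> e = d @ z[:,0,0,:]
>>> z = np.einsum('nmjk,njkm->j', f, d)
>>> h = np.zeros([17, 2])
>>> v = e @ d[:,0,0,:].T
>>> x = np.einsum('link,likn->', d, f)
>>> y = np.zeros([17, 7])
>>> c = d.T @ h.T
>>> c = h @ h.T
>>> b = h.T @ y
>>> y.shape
(17, 7)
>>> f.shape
(2, 7, 7, 29)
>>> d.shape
(2, 7, 29, 7)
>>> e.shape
(2, 7, 29, 7)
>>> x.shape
()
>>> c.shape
(17, 17)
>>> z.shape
(7,)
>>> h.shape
(17, 2)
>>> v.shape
(2, 7, 29, 2)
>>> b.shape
(2, 7)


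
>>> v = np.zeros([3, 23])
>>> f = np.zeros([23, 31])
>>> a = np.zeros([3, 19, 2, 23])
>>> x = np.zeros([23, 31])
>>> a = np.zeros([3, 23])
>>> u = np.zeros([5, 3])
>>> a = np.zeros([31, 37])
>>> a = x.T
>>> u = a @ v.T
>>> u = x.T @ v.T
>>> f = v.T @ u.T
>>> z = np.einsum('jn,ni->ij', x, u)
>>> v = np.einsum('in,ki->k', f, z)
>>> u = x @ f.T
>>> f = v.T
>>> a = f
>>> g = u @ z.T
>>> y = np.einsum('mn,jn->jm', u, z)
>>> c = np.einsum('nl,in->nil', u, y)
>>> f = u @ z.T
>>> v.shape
(3,)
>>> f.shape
(23, 3)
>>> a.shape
(3,)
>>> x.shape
(23, 31)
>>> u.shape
(23, 23)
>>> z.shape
(3, 23)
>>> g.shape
(23, 3)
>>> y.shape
(3, 23)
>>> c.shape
(23, 3, 23)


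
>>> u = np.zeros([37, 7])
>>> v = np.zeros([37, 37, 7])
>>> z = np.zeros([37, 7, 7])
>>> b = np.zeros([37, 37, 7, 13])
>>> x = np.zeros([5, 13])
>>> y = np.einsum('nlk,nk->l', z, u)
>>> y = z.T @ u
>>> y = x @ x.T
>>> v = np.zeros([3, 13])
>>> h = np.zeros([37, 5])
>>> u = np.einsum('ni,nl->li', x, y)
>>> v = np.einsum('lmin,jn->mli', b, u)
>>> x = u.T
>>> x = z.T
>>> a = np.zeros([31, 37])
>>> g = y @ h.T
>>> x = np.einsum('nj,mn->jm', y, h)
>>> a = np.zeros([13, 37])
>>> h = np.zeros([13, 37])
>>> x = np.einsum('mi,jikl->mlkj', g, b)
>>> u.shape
(5, 13)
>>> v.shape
(37, 37, 7)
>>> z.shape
(37, 7, 7)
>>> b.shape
(37, 37, 7, 13)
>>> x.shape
(5, 13, 7, 37)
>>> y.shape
(5, 5)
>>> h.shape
(13, 37)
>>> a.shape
(13, 37)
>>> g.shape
(5, 37)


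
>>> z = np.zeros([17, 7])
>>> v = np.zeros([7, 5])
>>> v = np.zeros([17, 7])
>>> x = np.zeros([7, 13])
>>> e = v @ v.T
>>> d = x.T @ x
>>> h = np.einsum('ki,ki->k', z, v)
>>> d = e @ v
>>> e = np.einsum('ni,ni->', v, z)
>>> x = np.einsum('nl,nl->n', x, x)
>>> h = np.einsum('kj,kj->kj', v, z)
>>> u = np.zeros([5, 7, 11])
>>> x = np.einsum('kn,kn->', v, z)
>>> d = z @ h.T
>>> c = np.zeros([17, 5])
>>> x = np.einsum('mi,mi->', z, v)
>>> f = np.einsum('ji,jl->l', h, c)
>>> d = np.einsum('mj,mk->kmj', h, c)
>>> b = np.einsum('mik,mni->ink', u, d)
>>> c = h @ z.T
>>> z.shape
(17, 7)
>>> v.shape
(17, 7)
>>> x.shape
()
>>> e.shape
()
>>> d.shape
(5, 17, 7)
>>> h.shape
(17, 7)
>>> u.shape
(5, 7, 11)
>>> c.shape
(17, 17)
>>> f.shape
(5,)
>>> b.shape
(7, 17, 11)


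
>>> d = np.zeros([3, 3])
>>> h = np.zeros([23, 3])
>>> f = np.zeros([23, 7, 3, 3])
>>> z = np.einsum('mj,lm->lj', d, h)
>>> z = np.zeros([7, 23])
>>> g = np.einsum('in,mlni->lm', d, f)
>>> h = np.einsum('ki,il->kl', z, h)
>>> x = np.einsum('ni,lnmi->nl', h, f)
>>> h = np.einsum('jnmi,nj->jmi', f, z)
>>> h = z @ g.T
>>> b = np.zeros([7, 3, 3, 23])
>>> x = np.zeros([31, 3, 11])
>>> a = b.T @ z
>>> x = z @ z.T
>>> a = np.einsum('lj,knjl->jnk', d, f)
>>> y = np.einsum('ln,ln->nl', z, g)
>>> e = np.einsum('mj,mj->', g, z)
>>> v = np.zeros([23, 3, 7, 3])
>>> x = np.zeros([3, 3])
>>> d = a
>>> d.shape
(3, 7, 23)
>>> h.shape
(7, 7)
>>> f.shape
(23, 7, 3, 3)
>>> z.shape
(7, 23)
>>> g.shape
(7, 23)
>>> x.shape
(3, 3)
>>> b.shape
(7, 3, 3, 23)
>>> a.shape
(3, 7, 23)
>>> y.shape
(23, 7)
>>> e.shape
()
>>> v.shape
(23, 3, 7, 3)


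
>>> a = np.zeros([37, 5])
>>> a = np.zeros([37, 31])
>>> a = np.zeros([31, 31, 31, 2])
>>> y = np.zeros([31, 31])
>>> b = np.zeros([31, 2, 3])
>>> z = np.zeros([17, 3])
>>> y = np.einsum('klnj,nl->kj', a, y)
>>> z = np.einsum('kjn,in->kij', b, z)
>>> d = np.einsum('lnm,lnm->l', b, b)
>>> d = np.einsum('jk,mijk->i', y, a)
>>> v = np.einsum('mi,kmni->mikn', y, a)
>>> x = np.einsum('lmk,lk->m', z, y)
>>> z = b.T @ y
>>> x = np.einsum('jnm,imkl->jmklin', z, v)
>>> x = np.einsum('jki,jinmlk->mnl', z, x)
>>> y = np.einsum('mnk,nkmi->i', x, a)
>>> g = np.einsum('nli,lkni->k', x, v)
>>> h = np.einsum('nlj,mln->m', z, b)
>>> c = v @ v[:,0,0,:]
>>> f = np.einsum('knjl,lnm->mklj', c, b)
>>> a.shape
(31, 31, 31, 2)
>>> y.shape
(2,)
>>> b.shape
(31, 2, 3)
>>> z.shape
(3, 2, 2)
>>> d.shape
(31,)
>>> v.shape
(31, 2, 31, 31)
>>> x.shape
(31, 31, 31)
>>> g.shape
(2,)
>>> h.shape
(31,)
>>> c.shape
(31, 2, 31, 31)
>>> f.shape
(3, 31, 31, 31)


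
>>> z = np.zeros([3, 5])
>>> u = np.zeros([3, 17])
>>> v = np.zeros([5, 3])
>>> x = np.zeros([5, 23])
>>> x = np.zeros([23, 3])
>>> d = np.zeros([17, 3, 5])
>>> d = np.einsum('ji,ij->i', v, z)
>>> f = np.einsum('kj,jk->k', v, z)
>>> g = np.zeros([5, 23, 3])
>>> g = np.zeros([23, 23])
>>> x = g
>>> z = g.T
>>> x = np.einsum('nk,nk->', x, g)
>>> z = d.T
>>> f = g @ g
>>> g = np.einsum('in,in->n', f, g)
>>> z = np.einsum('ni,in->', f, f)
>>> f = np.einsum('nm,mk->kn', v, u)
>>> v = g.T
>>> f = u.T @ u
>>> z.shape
()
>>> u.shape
(3, 17)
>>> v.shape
(23,)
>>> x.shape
()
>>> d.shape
(3,)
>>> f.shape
(17, 17)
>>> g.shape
(23,)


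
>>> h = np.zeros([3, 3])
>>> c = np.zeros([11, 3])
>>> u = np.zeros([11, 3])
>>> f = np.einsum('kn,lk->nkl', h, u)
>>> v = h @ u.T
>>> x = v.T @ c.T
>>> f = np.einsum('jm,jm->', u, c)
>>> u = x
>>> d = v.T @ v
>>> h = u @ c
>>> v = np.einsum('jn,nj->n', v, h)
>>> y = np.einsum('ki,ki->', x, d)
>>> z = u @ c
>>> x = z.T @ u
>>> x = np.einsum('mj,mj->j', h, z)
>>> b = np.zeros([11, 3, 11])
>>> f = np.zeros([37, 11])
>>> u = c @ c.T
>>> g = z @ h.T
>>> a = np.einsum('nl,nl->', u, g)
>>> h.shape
(11, 3)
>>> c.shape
(11, 3)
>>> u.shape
(11, 11)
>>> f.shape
(37, 11)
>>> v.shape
(11,)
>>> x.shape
(3,)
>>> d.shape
(11, 11)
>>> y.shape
()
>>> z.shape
(11, 3)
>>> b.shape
(11, 3, 11)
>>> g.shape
(11, 11)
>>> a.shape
()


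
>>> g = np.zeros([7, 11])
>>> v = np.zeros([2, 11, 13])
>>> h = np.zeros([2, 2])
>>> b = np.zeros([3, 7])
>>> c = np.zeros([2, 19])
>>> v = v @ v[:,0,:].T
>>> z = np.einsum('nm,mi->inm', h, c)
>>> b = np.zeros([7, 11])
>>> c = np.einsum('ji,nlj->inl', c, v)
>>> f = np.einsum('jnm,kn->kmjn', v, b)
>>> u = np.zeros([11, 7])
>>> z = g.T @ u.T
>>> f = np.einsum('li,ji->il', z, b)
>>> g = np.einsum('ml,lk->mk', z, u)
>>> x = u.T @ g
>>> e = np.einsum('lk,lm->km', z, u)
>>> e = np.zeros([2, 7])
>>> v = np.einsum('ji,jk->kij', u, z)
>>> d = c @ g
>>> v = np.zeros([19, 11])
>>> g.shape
(11, 7)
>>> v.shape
(19, 11)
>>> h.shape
(2, 2)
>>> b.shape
(7, 11)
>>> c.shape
(19, 2, 11)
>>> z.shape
(11, 11)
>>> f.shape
(11, 11)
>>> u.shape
(11, 7)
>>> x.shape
(7, 7)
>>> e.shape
(2, 7)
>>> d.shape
(19, 2, 7)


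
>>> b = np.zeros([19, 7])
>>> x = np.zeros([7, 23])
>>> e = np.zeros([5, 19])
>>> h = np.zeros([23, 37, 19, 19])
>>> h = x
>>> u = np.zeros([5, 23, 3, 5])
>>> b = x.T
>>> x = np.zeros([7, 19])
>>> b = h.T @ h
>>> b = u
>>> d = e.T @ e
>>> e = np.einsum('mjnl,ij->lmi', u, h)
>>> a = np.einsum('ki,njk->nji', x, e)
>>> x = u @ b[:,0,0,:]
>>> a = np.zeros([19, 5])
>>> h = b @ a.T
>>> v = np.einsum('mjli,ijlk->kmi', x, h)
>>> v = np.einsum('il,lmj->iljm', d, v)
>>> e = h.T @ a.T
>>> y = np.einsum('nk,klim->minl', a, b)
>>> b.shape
(5, 23, 3, 5)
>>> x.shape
(5, 23, 3, 5)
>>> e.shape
(19, 3, 23, 19)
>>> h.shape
(5, 23, 3, 19)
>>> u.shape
(5, 23, 3, 5)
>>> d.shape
(19, 19)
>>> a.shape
(19, 5)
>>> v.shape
(19, 19, 5, 5)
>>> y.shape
(5, 3, 19, 23)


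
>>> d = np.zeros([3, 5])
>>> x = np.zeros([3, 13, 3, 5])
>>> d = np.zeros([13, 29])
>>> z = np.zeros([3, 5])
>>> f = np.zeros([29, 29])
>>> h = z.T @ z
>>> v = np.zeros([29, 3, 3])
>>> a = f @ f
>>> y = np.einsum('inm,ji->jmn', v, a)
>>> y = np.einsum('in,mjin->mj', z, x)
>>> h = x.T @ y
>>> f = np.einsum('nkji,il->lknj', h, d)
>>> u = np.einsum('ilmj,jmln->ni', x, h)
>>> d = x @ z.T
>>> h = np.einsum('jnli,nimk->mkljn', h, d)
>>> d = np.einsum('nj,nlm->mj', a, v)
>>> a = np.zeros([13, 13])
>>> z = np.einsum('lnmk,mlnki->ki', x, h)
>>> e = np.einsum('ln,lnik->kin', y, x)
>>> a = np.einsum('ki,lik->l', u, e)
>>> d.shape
(3, 29)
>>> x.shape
(3, 13, 3, 5)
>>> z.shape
(5, 3)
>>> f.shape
(29, 3, 5, 13)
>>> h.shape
(3, 3, 13, 5, 3)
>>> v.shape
(29, 3, 3)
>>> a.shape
(5,)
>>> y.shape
(3, 13)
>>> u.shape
(13, 3)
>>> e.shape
(5, 3, 13)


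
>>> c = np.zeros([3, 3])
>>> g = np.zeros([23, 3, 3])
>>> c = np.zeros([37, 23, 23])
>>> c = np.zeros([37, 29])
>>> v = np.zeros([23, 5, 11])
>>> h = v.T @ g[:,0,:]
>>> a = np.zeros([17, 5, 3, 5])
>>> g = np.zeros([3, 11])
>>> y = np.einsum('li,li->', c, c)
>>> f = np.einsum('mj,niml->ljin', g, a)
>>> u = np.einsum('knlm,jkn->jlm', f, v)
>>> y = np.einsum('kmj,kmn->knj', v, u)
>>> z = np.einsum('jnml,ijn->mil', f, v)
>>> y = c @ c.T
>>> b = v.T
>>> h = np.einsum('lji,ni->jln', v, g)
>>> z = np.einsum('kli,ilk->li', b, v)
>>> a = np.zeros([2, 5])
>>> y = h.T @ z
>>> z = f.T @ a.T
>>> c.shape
(37, 29)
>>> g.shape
(3, 11)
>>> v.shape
(23, 5, 11)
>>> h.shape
(5, 23, 3)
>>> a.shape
(2, 5)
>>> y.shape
(3, 23, 23)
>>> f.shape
(5, 11, 5, 17)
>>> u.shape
(23, 5, 17)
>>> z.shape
(17, 5, 11, 2)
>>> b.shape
(11, 5, 23)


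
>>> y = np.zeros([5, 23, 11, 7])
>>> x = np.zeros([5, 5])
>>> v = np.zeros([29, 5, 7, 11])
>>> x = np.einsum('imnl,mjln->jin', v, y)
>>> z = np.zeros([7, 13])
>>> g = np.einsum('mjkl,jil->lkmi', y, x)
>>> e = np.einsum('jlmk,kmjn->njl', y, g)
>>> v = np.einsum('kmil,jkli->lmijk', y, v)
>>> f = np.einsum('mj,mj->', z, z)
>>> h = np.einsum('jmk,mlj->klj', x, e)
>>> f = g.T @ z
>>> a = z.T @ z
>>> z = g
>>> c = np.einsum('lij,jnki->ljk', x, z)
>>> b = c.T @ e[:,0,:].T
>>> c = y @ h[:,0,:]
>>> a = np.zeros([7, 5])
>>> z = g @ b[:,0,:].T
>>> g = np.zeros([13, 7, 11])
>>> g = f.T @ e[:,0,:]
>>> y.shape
(5, 23, 11, 7)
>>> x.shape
(23, 29, 7)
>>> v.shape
(7, 23, 11, 29, 5)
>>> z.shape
(7, 11, 5, 5)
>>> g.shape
(13, 11, 5, 23)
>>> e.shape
(29, 5, 23)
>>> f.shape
(29, 5, 11, 13)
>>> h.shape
(7, 5, 23)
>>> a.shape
(7, 5)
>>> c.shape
(5, 23, 11, 23)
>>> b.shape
(5, 7, 29)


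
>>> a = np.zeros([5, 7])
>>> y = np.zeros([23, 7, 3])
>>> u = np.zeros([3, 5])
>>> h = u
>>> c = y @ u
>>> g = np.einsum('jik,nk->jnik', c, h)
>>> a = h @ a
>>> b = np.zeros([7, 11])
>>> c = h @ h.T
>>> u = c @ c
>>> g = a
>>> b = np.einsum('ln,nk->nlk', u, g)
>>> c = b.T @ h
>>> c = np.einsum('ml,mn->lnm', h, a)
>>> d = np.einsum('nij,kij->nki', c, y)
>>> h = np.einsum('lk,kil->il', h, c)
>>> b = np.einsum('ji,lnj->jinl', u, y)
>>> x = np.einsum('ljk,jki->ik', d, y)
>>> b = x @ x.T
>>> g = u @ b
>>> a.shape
(3, 7)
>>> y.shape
(23, 7, 3)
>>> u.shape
(3, 3)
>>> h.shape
(7, 3)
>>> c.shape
(5, 7, 3)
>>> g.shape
(3, 3)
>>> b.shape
(3, 3)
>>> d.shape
(5, 23, 7)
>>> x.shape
(3, 7)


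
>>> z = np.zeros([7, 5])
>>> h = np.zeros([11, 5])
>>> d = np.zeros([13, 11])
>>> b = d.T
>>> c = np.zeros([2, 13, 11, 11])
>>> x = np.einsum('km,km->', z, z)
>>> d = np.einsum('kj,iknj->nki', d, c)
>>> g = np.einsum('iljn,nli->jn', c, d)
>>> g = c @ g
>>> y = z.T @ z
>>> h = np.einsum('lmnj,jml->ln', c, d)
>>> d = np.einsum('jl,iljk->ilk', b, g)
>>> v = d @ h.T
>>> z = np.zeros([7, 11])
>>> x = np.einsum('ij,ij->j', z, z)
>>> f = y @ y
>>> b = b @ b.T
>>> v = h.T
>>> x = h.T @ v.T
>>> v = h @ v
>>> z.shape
(7, 11)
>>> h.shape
(2, 11)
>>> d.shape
(2, 13, 11)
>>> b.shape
(11, 11)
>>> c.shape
(2, 13, 11, 11)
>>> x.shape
(11, 11)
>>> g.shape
(2, 13, 11, 11)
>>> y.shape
(5, 5)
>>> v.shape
(2, 2)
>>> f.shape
(5, 5)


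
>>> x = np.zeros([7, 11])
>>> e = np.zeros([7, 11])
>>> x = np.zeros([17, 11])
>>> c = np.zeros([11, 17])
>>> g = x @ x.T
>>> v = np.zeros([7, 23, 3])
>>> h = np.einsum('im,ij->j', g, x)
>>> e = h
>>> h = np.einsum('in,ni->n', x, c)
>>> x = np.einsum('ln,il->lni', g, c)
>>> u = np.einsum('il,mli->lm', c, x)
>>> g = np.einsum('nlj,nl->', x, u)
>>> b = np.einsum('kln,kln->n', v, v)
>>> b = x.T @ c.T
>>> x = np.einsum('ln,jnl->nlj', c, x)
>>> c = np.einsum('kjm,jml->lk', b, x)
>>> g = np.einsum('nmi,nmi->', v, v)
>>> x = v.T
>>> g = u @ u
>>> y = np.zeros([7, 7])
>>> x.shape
(3, 23, 7)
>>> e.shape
(11,)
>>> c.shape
(17, 11)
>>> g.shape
(17, 17)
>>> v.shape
(7, 23, 3)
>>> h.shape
(11,)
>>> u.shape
(17, 17)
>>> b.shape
(11, 17, 11)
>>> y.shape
(7, 7)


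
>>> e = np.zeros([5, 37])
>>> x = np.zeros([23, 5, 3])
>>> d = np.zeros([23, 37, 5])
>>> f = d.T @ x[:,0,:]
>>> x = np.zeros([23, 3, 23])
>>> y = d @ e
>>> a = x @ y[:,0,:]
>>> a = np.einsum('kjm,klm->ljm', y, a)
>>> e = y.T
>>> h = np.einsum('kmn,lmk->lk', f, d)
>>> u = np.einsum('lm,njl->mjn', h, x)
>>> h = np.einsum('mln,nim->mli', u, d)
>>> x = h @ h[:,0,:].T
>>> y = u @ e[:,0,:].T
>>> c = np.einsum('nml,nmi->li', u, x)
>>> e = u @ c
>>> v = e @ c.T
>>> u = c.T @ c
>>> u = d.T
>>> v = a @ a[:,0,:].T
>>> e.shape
(5, 3, 5)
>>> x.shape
(5, 3, 5)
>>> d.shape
(23, 37, 5)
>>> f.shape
(5, 37, 3)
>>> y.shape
(5, 3, 37)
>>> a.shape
(3, 37, 37)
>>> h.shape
(5, 3, 37)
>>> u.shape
(5, 37, 23)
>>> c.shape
(23, 5)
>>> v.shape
(3, 37, 3)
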